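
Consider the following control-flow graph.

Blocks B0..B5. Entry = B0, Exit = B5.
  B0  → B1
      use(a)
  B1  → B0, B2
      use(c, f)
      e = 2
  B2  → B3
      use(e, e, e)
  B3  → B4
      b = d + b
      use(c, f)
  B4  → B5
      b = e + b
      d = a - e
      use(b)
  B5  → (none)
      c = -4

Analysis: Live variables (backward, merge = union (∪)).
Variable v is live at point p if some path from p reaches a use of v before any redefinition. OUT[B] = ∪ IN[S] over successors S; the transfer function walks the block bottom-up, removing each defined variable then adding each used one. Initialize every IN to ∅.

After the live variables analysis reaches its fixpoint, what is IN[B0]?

Answer: {a, b, c, d, f}

Working:
Per-block solution:
  B0:   IN={a, b, c, d, f}   OUT={a, b, c, d, f}
  B1:   IN={a, b, c, d, f}   OUT={a, b, c, d, e, f}
  B2:   IN={a, b, c, d, e, f}   OUT={a, b, c, d, e, f}
  B3:   IN={a, b, c, d, e, f}   OUT={a, b, e}
  B4:   IN={a, b, e}   OUT={}
  B5:   IN={}   OUT={}

Merge at B0: OUT[B0] = IN[B1] = {a, b, c, d, f}
Applying B0's transfer function to that OUT value gives IN[B0] (row B0 above).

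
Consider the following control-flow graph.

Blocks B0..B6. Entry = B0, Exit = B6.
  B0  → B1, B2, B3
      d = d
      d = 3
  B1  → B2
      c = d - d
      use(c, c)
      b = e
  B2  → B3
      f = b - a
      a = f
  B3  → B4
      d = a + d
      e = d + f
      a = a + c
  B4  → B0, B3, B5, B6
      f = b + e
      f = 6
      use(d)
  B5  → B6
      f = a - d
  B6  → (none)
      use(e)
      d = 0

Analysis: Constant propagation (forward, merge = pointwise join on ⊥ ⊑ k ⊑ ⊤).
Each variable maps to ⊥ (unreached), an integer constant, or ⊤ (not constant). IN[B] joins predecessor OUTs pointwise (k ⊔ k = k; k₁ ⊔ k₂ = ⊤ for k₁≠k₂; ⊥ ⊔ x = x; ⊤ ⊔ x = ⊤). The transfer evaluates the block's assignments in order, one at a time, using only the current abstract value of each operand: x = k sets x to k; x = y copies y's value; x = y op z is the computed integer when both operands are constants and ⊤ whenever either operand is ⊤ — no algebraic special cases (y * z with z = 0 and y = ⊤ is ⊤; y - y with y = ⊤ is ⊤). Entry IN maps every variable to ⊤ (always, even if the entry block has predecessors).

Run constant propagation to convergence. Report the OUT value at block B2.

Answer: {a: ⊤, b: ⊤, c: ⊤, d: 3, e: ⊤, f: ⊤}

Derivation:
Fixpoint table:
  B0:   IN=(all ⊤)   OUT={d:3; rest ⊤}
  B1:   IN={d:3; rest ⊤}   OUT={c:0, d:3; rest ⊤}
  B2:   IN={d:3; rest ⊤}   OUT={d:3; rest ⊤}
  B3:   IN=(all ⊤)   OUT=(all ⊤)
  B4:   IN=(all ⊤)   OUT={f:6; rest ⊤}
  B5:   IN={f:6; rest ⊤}   OUT=(all ⊤)
  B6:   IN=(all ⊤)   OUT={d:0; rest ⊤}

Merge at B2: IN[B2] = OUT[B0] ⊔ OUT[B1] = {a: ⊤, b: ⊤, c: ⊤, d: 3, e: ⊤, f: ⊤}
Applying B2's transfer function to that IN value gives OUT[B2] (row B2 above).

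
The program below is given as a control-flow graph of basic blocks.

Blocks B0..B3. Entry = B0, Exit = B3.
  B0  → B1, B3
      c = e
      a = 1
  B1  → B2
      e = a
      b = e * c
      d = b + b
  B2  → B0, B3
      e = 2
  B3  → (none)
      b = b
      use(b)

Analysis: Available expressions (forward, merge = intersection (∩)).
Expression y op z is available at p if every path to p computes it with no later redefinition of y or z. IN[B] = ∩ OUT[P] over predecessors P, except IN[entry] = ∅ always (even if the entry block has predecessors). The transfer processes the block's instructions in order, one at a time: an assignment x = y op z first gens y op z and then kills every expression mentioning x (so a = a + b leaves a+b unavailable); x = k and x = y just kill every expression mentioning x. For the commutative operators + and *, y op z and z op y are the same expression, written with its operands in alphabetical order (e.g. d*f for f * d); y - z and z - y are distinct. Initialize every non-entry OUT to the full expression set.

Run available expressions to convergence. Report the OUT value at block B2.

Fixpoint table:
  B0:   IN={}   OUT={}
  B1:   IN={}   OUT={b+b, c*e}
  B2:   IN={b+b, c*e}   OUT={b+b}
  B3:   IN={}   OUT={}

Merge at B2: IN[B2] = OUT[B1] = {b+b, c*e}
Applying B2's transfer function to that IN value gives OUT[B2] (row B2 above).

Answer: {b+b}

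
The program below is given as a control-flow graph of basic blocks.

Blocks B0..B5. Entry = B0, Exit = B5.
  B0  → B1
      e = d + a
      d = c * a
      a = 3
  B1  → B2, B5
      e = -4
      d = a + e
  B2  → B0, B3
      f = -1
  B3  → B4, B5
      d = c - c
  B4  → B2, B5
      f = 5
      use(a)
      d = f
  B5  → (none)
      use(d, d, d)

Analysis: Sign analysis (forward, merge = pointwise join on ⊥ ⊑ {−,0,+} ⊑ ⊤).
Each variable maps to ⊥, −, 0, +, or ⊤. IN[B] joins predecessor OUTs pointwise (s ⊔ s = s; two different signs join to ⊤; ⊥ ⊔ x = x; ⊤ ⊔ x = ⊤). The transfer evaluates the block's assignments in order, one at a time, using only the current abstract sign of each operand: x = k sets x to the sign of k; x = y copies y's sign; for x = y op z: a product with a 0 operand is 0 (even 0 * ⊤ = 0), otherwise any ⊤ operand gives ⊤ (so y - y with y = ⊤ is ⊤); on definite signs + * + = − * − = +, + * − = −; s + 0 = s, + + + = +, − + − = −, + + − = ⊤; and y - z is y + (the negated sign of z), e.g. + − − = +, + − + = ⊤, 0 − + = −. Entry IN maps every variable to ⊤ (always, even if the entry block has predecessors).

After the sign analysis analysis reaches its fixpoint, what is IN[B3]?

Converged values:
  B0:   IN=(all ⊤)   OUT={a:+; rest ⊤}
  B1:   IN={a:+; rest ⊤}   OUT={a:+, e:-; rest ⊤}
  B2:   IN={a:+, e:-; rest ⊤}   OUT={a:+, e:-, f:-; rest ⊤}
  B3:   IN={a:+, e:-, f:-; rest ⊤}   OUT={a:+, e:-, f:-; rest ⊤}
  B4:   IN={a:+, e:-, f:-; rest ⊤}   OUT={a:+, d:+, e:-, f:+; rest ⊤}
  B5:   IN={a:+, e:-; rest ⊤}   OUT={a:+, e:-; rest ⊤}

Merge at B3: IN[B3] = OUT[B2] = {a: +, b: ⊤, c: ⊤, d: ⊤, e: -, f: -}

Answer: {a: +, b: ⊤, c: ⊤, d: ⊤, e: -, f: -}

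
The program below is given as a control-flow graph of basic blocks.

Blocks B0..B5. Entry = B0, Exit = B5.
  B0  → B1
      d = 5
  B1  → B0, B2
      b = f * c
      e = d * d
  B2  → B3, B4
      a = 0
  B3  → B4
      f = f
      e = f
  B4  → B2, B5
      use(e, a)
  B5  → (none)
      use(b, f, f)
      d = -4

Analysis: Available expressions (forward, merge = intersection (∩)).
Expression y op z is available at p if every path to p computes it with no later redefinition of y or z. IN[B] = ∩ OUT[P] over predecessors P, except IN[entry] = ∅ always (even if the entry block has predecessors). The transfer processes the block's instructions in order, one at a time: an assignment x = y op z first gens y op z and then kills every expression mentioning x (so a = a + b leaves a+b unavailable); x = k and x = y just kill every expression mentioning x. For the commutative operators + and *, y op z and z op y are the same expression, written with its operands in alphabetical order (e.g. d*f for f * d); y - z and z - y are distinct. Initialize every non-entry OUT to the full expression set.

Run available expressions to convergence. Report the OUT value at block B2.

Per-block solution:
  B0:   IN={}   OUT={}
  B1:   IN={}   OUT={c*f, d*d}
  B2:   IN={d*d}   OUT={d*d}
  B3:   IN={d*d}   OUT={d*d}
  B4:   IN={d*d}   OUT={d*d}
  B5:   IN={d*d}   OUT={}

Merge at B2: IN[B2] = OUT[B1] ∩ OUT[B4] = {d*d}
Applying B2's transfer function to that IN value gives OUT[B2] (row B2 above).

Answer: {d*d}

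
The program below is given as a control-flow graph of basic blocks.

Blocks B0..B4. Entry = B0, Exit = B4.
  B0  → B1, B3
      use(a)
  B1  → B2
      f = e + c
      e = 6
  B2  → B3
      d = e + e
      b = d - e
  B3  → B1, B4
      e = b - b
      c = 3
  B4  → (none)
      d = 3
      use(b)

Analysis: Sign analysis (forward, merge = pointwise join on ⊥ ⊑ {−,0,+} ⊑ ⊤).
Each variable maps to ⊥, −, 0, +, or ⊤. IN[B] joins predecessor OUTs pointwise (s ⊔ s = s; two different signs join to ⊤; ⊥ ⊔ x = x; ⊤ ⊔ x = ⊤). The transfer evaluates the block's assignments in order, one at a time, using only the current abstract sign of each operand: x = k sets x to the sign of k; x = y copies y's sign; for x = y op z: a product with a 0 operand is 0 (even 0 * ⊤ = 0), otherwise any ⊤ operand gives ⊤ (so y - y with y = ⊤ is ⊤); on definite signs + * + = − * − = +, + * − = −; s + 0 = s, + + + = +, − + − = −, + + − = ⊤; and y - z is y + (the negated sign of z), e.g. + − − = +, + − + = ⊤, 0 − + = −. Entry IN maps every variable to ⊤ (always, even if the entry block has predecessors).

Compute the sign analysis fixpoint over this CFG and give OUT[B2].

Answer: {a: ⊤, b: ⊤, c: ⊤, d: +, e: +, f: ⊤}

Working:
Fixpoint table:
  B0: | IN=(all ⊤) | OUT=(all ⊤)
  B1: | IN=(all ⊤) | OUT={e:+; rest ⊤}
  B2: | IN={e:+; rest ⊤} | OUT={d:+, e:+; rest ⊤}
  B3: | IN=(all ⊤) | OUT={c:+; rest ⊤}
  B4: | IN={c:+; rest ⊤} | OUT={c:+, d:+; rest ⊤}

Merge at B2: IN[B2] = OUT[B1] = {a: ⊤, b: ⊤, c: ⊤, d: ⊤, e: +, f: ⊤}
Applying B2's transfer function to that IN value gives OUT[B2] (row B2 above).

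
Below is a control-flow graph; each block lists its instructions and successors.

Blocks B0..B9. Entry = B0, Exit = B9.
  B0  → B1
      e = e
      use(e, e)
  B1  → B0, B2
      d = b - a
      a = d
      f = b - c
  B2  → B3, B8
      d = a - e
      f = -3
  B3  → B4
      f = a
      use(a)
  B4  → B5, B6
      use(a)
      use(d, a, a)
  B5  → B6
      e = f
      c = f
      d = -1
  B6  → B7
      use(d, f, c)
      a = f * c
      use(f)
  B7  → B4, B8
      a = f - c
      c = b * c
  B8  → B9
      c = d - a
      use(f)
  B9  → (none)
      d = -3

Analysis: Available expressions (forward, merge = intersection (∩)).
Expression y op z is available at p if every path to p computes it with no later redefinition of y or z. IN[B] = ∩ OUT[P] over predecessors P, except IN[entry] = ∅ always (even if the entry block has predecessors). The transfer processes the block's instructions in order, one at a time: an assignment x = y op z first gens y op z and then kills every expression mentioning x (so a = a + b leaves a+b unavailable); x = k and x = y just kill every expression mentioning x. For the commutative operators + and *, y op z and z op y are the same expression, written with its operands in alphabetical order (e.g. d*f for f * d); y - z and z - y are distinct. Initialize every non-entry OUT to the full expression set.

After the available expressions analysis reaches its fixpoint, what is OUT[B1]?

Answer: {b-c}

Derivation:
Per-block solution:
  B0:  IN={}  OUT={}
  B1:  IN={}  OUT={b-c}
  B2:  IN={b-c}  OUT={a-e, b-c}
  B3:  IN={a-e, b-c}  OUT={a-e, b-c}
  B4:  IN={}  OUT={}
  B5:  IN={}  OUT={}
  B6:  IN={}  OUT={c*f}
  B7:  IN={c*f}  OUT={}
  B8:  IN={}  OUT={d-a}
  B9:  IN={d-a}  OUT={}

Merge at B1: IN[B1] = OUT[B0] = {}
Applying B1's transfer function to that IN value gives OUT[B1] (row B1 above).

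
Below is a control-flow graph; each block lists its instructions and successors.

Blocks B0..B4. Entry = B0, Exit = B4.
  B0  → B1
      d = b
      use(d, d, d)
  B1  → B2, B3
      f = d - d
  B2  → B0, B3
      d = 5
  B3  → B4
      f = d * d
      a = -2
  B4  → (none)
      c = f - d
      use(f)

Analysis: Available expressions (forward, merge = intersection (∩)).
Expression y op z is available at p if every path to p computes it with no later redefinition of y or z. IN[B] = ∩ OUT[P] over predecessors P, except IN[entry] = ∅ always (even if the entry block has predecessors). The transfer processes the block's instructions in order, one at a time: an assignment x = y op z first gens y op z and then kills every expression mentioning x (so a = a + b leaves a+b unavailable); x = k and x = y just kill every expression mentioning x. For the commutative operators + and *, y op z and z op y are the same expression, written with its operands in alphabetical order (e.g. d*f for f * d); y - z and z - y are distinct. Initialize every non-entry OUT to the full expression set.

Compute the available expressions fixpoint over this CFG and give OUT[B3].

Fixpoint table:
  B0:  IN={}  OUT={}
  B1:  IN={}  OUT={d-d}
  B2:  IN={d-d}  OUT={}
  B3:  IN={}  OUT={d*d}
  B4:  IN={d*d}  OUT={d*d, f-d}

Merge at B3: IN[B3] = OUT[B1] ∩ OUT[B2] = {}
Applying B3's transfer function to that IN value gives OUT[B3] (row B3 above).

Answer: {d*d}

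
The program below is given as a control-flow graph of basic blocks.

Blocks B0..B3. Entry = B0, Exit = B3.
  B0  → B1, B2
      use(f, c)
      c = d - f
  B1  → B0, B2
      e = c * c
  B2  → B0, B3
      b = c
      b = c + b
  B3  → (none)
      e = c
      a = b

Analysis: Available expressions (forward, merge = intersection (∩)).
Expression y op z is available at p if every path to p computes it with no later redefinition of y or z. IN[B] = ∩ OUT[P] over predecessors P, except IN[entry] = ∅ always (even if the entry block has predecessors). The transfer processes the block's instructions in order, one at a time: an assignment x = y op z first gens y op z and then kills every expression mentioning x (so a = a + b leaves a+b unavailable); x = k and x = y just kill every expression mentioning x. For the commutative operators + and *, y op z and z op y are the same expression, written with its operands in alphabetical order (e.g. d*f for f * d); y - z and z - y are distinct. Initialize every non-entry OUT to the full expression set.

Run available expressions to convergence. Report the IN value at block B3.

Converged values:
  B0:  IN={}  OUT={d-f}
  B1:  IN={d-f}  OUT={c*c, d-f}
  B2:  IN={d-f}  OUT={d-f}
  B3:  IN={d-f}  OUT={d-f}

Merge at B3: IN[B3] = OUT[B2] = {d-f}

Answer: {d-f}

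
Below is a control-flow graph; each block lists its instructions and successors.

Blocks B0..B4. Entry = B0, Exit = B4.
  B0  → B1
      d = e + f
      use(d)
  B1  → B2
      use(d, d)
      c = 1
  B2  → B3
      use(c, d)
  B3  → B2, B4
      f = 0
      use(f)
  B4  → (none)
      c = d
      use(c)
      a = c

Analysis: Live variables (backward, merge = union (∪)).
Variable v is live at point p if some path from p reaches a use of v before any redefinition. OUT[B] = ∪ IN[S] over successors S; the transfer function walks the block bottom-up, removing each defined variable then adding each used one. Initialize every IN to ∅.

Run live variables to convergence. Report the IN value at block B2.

Per-block solution:
  B0:   IN={e, f}   OUT={d}
  B1:   IN={d}   OUT={c, d}
  B2:   IN={c, d}   OUT={c, d}
  B3:   IN={c, d}   OUT={c, d}
  B4:   IN={d}   OUT={}

Merge at B2: OUT[B2] = IN[B3] = {c, d}
Applying B2's transfer function to that OUT value gives IN[B2] (row B2 above).

Answer: {c, d}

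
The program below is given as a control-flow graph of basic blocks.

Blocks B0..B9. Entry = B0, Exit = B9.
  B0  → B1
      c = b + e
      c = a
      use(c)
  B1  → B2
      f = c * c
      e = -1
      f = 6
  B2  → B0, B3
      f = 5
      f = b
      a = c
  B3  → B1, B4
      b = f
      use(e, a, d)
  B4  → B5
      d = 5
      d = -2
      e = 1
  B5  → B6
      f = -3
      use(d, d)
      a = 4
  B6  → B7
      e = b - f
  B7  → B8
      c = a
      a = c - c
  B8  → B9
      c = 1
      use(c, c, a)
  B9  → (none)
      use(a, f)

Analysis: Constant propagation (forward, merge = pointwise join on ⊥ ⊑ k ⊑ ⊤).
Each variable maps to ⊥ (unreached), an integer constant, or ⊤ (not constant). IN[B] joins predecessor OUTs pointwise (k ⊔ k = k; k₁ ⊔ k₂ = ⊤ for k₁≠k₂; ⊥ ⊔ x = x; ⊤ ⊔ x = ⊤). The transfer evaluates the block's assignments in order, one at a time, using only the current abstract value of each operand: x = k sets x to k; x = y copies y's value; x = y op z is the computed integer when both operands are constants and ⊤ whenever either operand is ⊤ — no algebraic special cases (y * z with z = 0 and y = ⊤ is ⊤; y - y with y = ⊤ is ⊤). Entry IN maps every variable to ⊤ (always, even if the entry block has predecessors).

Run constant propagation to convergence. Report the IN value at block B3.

Answer: {a: ⊤, b: ⊤, c: ⊤, d: ⊤, e: -1, f: ⊤}

Derivation:
Per-block solution:
  B0:  IN=(all ⊤)  OUT=(all ⊤)
  B1:  IN=(all ⊤)  OUT={e:-1, f:6; rest ⊤}
  B2:  IN={e:-1, f:6; rest ⊤}  OUT={e:-1; rest ⊤}
  B3:  IN={e:-1; rest ⊤}  OUT={e:-1; rest ⊤}
  B4:  IN={e:-1; rest ⊤}  OUT={d:-2, e:1; rest ⊤}
  B5:  IN={d:-2, e:1; rest ⊤}  OUT={a:4, d:-2, e:1, f:-3; rest ⊤}
  B6:  IN={a:4, d:-2, e:1, f:-3; rest ⊤}  OUT={a:4, d:-2, f:-3; rest ⊤}
  B7:  IN={a:4, d:-2, f:-3; rest ⊤}  OUT={a:0, c:4, d:-2, f:-3; rest ⊤}
  B8:  IN={a:0, c:4, d:-2, f:-3; rest ⊤}  OUT={a:0, c:1, d:-2, f:-3; rest ⊤}
  B9:  IN={a:0, c:1, d:-2, f:-3; rest ⊤}  OUT={a:0, c:1, d:-2, f:-3; rest ⊤}

Merge at B3: IN[B3] = OUT[B2] = {a: ⊤, b: ⊤, c: ⊤, d: ⊤, e: -1, f: ⊤}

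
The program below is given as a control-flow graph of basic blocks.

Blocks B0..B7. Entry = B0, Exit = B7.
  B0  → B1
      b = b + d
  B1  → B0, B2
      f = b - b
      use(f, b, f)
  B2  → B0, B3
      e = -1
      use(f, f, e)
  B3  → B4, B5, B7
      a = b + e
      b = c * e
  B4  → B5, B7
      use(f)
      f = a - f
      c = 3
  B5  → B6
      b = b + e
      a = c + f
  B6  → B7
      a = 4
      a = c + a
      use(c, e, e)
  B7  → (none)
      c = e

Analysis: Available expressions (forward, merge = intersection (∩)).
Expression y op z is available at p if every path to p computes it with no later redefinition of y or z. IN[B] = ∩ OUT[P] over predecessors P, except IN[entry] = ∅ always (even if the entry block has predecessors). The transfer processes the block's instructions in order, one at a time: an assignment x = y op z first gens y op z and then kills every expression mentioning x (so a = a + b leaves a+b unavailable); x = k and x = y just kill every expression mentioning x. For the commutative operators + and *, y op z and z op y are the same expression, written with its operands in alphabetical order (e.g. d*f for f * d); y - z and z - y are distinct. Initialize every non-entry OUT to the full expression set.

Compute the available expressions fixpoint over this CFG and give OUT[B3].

Answer: {c*e}

Derivation:
Per-block solution:
  B0: | IN={} | OUT={}
  B1: | IN={} | OUT={b-b}
  B2: | IN={b-b} | OUT={b-b}
  B3: | IN={b-b} | OUT={c*e}
  B4: | IN={c*e} | OUT={}
  B5: | IN={} | OUT={c+f}
  B6: | IN={c+f} | OUT={c+f}
  B7: | IN={} | OUT={}

Merge at B3: IN[B3] = OUT[B2] = {b-b}
Applying B3's transfer function to that IN value gives OUT[B3] (row B3 above).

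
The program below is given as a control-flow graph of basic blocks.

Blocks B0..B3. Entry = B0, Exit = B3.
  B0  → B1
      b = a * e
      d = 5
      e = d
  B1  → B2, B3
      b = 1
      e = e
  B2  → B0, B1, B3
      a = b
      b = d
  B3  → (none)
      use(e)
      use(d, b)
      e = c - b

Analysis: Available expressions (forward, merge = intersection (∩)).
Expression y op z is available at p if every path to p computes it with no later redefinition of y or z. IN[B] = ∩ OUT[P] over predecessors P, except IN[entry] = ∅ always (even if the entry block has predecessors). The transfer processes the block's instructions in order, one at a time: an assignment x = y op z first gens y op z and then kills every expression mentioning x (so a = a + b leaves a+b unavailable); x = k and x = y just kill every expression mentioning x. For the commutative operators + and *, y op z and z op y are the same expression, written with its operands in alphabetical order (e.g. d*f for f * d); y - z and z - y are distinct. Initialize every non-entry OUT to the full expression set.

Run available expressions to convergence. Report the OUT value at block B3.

Per-block solution:
  B0:   IN={}   OUT={}
  B1:   IN={}   OUT={}
  B2:   IN={}   OUT={}
  B3:   IN={}   OUT={c-b}

Merge at B3: IN[B3] = OUT[B1] ∩ OUT[B2] = {}
Applying B3's transfer function to that IN value gives OUT[B3] (row B3 above).

Answer: {c-b}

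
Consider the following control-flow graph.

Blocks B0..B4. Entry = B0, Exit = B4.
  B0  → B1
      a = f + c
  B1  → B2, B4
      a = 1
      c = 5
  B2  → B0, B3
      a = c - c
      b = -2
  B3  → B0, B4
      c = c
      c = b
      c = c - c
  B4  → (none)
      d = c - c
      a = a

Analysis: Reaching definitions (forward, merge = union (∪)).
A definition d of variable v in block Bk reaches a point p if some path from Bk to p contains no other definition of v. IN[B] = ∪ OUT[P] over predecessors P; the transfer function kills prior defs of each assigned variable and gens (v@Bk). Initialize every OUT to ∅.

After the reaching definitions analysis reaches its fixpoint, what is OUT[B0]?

Converged values:
  B0:   IN={a@B2, b@B2, c@B1, c@B3}   OUT={a@B0, b@B2, c@B1, c@B3}
  B1:   IN={a@B0, b@B2, c@B1, c@B3}   OUT={a@B1, b@B2, c@B1}
  B2:   IN={a@B1, b@B2, c@B1}   OUT={a@B2, b@B2, c@B1}
  B3:   IN={a@B2, b@B2, c@B1}   OUT={a@B2, b@B2, c@B3}
  B4:   IN={a@B1, a@B2, b@B2, c@B1, c@B3}   OUT={a@B4, b@B2, c@B1, c@B3, d@B4}

Merge at B0 (entry node, so the boundary value {} is joined with the incoming edge(s)): IN[B0] = {} ⊔ OUT[B2] ⊔ OUT[B3] = {a@B2, b@B2, c@B1, c@B3}
Applying B0's transfer function to that IN value gives OUT[B0] (row B0 above).

Answer: {a@B0, b@B2, c@B1, c@B3}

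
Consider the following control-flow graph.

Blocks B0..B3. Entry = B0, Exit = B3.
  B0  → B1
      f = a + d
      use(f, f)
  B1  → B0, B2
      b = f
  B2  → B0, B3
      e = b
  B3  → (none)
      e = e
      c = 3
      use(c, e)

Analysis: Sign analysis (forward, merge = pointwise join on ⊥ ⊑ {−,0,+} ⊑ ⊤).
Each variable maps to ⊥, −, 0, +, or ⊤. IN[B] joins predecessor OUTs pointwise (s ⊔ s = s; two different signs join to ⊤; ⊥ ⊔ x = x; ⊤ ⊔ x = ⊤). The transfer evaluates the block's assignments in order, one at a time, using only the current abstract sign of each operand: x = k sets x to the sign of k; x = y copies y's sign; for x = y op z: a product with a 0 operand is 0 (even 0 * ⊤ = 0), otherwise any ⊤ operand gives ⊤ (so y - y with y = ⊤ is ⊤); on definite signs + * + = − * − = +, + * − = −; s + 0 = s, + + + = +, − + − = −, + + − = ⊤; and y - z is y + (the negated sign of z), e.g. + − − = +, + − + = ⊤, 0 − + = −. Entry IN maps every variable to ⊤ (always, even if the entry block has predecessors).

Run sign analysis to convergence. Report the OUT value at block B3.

Answer: {a: ⊤, b: ⊤, c: +, d: ⊤, e: ⊤, f: ⊤}

Derivation:
Converged values:
  B0:  IN=(all ⊤)  OUT=(all ⊤)
  B1:  IN=(all ⊤)  OUT=(all ⊤)
  B2:  IN=(all ⊤)  OUT=(all ⊤)
  B3:  IN=(all ⊤)  OUT={c:+; rest ⊤}

Merge at B3: IN[B3] = OUT[B2] = {a: ⊤, b: ⊤, c: ⊤, d: ⊤, e: ⊤, f: ⊤}
Applying B3's transfer function to that IN value gives OUT[B3] (row B3 above).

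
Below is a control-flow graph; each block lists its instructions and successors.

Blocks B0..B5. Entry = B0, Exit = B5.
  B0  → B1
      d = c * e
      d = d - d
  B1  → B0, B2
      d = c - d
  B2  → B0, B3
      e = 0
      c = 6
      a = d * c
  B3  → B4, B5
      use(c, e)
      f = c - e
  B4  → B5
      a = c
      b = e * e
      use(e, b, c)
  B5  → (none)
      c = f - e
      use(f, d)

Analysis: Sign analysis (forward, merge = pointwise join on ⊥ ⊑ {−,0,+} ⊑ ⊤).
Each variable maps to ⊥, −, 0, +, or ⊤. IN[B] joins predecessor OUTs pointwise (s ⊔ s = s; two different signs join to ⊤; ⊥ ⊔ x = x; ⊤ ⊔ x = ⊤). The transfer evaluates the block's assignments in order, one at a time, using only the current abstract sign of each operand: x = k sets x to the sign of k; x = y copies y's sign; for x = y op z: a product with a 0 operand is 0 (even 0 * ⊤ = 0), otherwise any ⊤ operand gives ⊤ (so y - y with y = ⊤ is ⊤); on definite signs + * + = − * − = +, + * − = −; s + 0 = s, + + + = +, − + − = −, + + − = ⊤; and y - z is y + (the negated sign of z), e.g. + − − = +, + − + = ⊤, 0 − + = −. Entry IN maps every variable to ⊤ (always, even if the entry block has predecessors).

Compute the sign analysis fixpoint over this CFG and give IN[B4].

Per-block solution:
  B0:  IN=(all ⊤)  OUT=(all ⊤)
  B1:  IN=(all ⊤)  OUT=(all ⊤)
  B2:  IN=(all ⊤)  OUT={c:+, e:0; rest ⊤}
  B3:  IN={c:+, e:0; rest ⊤}  OUT={c:+, e:0, f:+; rest ⊤}
  B4:  IN={c:+, e:0, f:+; rest ⊤}  OUT={a:+, b:0, c:+, e:0, f:+; rest ⊤}
  B5:  IN={c:+, e:0, f:+; rest ⊤}  OUT={c:+, e:0, f:+; rest ⊤}

Merge at B4: IN[B4] = OUT[B3] = {a: ⊤, b: ⊤, c: +, d: ⊤, e: 0, f: +}

Answer: {a: ⊤, b: ⊤, c: +, d: ⊤, e: 0, f: +}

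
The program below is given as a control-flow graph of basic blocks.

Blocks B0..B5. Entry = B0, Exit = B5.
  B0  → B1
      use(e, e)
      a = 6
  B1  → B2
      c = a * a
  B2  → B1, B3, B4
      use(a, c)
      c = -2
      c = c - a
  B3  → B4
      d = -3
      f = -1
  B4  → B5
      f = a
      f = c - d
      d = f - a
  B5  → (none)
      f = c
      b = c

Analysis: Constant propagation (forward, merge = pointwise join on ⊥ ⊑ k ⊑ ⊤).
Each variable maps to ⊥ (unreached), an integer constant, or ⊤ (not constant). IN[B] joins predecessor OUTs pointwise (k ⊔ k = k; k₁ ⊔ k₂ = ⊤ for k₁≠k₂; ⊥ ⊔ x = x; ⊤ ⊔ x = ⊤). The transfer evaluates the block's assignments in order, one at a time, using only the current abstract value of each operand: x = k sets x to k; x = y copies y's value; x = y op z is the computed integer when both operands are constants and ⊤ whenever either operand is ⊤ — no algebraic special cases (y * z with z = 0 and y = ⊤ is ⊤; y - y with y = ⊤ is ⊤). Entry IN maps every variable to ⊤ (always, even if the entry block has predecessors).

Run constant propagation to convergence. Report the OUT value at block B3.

Fixpoint table:
  B0:  IN=(all ⊤)  OUT={a:6; rest ⊤}
  B1:  IN={a:6; rest ⊤}  OUT={a:6, c:36; rest ⊤}
  B2:  IN={a:6, c:36; rest ⊤}  OUT={a:6, c:-8; rest ⊤}
  B3:  IN={a:6, c:-8; rest ⊤}  OUT={a:6, c:-8, d:-3, f:-1; rest ⊤}
  B4:  IN={a:6, c:-8; rest ⊤}  OUT={a:6, c:-8; rest ⊤}
  B5:  IN={a:6, c:-8; rest ⊤}  OUT={a:6, b:-8, c:-8, f:-8; rest ⊤}

Merge at B3: IN[B3] = OUT[B2] = {a: 6, b: ⊤, c: -8, d: ⊤, e: ⊤, f: ⊤}
Applying B3's transfer function to that IN value gives OUT[B3] (row B3 above).

Answer: {a: 6, b: ⊤, c: -8, d: -3, e: ⊤, f: -1}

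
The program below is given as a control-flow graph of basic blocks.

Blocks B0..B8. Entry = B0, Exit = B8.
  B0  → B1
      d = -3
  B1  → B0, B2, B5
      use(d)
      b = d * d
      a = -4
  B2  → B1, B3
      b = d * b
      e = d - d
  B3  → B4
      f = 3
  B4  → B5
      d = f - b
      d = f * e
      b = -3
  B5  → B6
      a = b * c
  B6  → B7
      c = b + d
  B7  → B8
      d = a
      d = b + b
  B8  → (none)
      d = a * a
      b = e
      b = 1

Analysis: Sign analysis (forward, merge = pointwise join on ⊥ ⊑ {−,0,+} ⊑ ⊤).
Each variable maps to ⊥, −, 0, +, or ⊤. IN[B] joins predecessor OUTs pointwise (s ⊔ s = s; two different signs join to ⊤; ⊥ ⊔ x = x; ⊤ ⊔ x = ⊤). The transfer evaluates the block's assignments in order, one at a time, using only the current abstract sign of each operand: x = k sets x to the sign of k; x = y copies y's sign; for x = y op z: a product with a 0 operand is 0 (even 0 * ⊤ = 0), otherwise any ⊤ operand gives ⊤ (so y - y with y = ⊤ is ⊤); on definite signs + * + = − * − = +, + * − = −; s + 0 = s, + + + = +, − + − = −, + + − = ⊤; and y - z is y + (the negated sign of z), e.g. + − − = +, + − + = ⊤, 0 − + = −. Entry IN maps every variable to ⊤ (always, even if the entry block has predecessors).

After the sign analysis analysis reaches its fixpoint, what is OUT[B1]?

Per-block solution:
  B0: | IN=(all ⊤) | OUT={d:-; rest ⊤}
  B1: | IN={d:-; rest ⊤} | OUT={a:-, b:+, d:-; rest ⊤}
  B2: | IN={a:-, b:+, d:-; rest ⊤} | OUT={a:-, b:-, d:-; rest ⊤}
  B3: | IN={a:-, b:-, d:-; rest ⊤} | OUT={a:-, b:-, d:-, f:+; rest ⊤}
  B4: | IN={a:-, b:-, d:-, f:+; rest ⊤} | OUT={a:-, b:-, f:+; rest ⊤}
  B5: | IN={a:-; rest ⊤} | OUT=(all ⊤)
  B6: | IN=(all ⊤) | OUT=(all ⊤)
  B7: | IN=(all ⊤) | OUT=(all ⊤)
  B8: | IN=(all ⊤) | OUT={b:+; rest ⊤}

Merge at B1: IN[B1] = OUT[B0] ⊔ OUT[B2] = {a: ⊤, b: ⊤, c: ⊤, d: -, e: ⊤, f: ⊤}
Applying B1's transfer function to that IN value gives OUT[B1] (row B1 above).

Answer: {a: -, b: +, c: ⊤, d: -, e: ⊤, f: ⊤}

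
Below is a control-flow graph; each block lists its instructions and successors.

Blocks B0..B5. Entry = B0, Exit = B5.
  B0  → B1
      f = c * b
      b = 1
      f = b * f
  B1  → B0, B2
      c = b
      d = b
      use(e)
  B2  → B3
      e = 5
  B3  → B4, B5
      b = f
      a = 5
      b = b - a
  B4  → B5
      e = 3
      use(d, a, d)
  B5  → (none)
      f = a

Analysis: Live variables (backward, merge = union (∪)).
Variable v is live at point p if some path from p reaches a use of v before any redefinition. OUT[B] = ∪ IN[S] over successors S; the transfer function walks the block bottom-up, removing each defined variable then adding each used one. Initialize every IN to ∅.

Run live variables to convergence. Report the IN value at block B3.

Converged values:
  B0:   IN={b, c, e}   OUT={b, e, f}
  B1:   IN={b, e, f}   OUT={b, c, d, e, f}
  B2:   IN={d, f}   OUT={d, f}
  B3:   IN={d, f}   OUT={a, d}
  B4:   IN={a, d}   OUT={a}
  B5:   IN={a}   OUT={}

Merge at B3: OUT[B3] = IN[B4] ⊔ IN[B5] = {a, d}
Applying B3's transfer function to that OUT value gives IN[B3] (row B3 above).

Answer: {d, f}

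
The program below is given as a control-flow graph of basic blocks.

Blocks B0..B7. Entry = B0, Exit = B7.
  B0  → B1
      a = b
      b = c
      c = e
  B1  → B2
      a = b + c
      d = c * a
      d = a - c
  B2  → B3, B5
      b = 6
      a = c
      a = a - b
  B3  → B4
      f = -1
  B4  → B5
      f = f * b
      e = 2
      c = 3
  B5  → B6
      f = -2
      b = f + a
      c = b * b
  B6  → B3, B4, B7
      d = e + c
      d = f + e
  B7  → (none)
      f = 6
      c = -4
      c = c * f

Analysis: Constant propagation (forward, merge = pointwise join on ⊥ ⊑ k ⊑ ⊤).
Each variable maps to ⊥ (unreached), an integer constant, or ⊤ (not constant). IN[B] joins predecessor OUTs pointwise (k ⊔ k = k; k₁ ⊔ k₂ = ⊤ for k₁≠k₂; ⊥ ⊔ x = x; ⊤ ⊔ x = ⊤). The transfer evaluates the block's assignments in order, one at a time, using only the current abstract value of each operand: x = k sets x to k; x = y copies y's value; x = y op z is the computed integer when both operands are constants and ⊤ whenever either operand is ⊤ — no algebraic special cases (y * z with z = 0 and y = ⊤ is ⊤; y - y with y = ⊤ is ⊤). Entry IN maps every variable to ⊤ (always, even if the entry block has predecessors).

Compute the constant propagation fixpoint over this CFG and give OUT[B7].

Answer: {a: ⊤, b: ⊤, c: -24, d: ⊤, e: ⊤, f: 6}

Working:
Converged values:
  B0:   IN=(all ⊤)   OUT=(all ⊤)
  B1:   IN=(all ⊤)   OUT=(all ⊤)
  B2:   IN=(all ⊤)   OUT={b:6; rest ⊤}
  B3:   IN=(all ⊤)   OUT={f:-1; rest ⊤}
  B4:   IN=(all ⊤)   OUT={c:3, e:2; rest ⊤}
  B5:   IN=(all ⊤)   OUT={f:-2; rest ⊤}
  B6:   IN={f:-2; rest ⊤}   OUT={f:-2; rest ⊤}
  B7:   IN={f:-2; rest ⊤}   OUT={c:-24, f:6; rest ⊤}

Merge at B7: IN[B7] = OUT[B6] = {a: ⊤, b: ⊤, c: ⊤, d: ⊤, e: ⊤, f: -2}
Applying B7's transfer function to that IN value gives OUT[B7] (row B7 above).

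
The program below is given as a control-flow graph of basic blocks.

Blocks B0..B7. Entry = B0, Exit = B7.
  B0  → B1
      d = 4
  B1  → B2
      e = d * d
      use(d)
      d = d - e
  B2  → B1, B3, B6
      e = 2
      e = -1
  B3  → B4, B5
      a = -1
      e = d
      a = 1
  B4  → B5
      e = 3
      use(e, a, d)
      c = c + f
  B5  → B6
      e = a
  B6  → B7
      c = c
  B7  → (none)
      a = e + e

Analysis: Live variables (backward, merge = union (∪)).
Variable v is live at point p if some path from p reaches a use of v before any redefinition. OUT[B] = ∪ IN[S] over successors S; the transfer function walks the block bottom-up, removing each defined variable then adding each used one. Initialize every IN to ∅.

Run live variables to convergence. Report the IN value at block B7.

Answer: {e}

Working:
Fixpoint table:
  B0:  IN={c, f}  OUT={c, d, f}
  B1:  IN={c, d, f}  OUT={c, d, f}
  B2:  IN={c, d, f}  OUT={c, d, e, f}
  B3:  IN={c, d, f}  OUT={a, c, d, f}
  B4:  IN={a, c, d, f}  OUT={a, c}
  B5:  IN={a, c}  OUT={c, e}
  B6:  IN={c, e}  OUT={e}
  B7:  IN={e}  OUT={}

B7 is the boundary node: OUT[B7] = {}
Applying B7's transfer function to that OUT value gives IN[B7] (row B7 above).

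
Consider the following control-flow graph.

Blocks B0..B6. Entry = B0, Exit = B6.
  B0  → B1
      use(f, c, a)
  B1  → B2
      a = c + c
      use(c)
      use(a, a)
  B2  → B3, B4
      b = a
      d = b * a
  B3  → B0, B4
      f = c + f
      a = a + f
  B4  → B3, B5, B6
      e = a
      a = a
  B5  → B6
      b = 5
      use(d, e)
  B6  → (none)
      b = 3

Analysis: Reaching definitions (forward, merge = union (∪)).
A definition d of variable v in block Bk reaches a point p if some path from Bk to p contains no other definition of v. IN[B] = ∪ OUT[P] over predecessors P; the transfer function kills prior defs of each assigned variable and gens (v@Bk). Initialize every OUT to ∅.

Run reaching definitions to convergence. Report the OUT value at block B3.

Converged values:
  B0:  IN={a@B3, b@B2, d@B2, e@B4, f@B3}  OUT={a@B3, b@B2, d@B2, e@B4, f@B3}
  B1:  IN={a@B3, b@B2, d@B2, e@B4, f@B3}  OUT={a@B1, b@B2, d@B2, e@B4, f@B3}
  B2:  IN={a@B1, b@B2, d@B2, e@B4, f@B3}  OUT={a@B1, b@B2, d@B2, e@B4, f@B3}
  B3:  IN={a@B1, a@B4, b@B2, d@B2, e@B4, f@B3}  OUT={a@B3, b@B2, d@B2, e@B4, f@B3}
  B4:  IN={a@B1, a@B3, b@B2, d@B2, e@B4, f@B3}  OUT={a@B4, b@B2, d@B2, e@B4, f@B3}
  B5:  IN={a@B4, b@B2, d@B2, e@B4, f@B3}  OUT={a@B4, b@B5, d@B2, e@B4, f@B3}
  B6:  IN={a@B4, b@B2, b@B5, d@B2, e@B4, f@B3}  OUT={a@B4, b@B6, d@B2, e@B4, f@B3}

Merge at B3: IN[B3] = OUT[B2] ⊔ OUT[B4] = {a@B1, a@B4, b@B2, d@B2, e@B4, f@B3}
Applying B3's transfer function to that IN value gives OUT[B3] (row B3 above).

Answer: {a@B3, b@B2, d@B2, e@B4, f@B3}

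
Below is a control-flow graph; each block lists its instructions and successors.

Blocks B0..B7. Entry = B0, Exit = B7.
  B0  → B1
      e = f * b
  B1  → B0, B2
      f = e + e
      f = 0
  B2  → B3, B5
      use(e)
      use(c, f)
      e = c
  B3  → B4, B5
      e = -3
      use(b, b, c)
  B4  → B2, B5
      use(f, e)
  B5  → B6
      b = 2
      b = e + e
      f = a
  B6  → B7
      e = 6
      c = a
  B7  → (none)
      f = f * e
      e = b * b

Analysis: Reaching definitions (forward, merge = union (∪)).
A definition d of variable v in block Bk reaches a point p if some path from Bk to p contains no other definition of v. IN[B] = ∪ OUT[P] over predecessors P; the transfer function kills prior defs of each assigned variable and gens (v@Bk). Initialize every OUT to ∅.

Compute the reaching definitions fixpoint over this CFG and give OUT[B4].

Answer: {e@B3, f@B1}

Working:
Converged values:
  B0:   IN={e@B0, f@B1}   OUT={e@B0, f@B1}
  B1:   IN={e@B0, f@B1}   OUT={e@B0, f@B1}
  B2:   IN={e@B0, e@B3, f@B1}   OUT={e@B2, f@B1}
  B3:   IN={e@B2, f@B1}   OUT={e@B3, f@B1}
  B4:   IN={e@B3, f@B1}   OUT={e@B3, f@B1}
  B5:   IN={e@B2, e@B3, f@B1}   OUT={b@B5, e@B2, e@B3, f@B5}
  B6:   IN={b@B5, e@B2, e@B3, f@B5}   OUT={b@B5, c@B6, e@B6, f@B5}
  B7:   IN={b@B5, c@B6, e@B6, f@B5}   OUT={b@B5, c@B6, e@B7, f@B7}

Merge at B4: IN[B4] = OUT[B3] = {e@B3, f@B1}
Applying B4's transfer function to that IN value gives OUT[B4] (row B4 above).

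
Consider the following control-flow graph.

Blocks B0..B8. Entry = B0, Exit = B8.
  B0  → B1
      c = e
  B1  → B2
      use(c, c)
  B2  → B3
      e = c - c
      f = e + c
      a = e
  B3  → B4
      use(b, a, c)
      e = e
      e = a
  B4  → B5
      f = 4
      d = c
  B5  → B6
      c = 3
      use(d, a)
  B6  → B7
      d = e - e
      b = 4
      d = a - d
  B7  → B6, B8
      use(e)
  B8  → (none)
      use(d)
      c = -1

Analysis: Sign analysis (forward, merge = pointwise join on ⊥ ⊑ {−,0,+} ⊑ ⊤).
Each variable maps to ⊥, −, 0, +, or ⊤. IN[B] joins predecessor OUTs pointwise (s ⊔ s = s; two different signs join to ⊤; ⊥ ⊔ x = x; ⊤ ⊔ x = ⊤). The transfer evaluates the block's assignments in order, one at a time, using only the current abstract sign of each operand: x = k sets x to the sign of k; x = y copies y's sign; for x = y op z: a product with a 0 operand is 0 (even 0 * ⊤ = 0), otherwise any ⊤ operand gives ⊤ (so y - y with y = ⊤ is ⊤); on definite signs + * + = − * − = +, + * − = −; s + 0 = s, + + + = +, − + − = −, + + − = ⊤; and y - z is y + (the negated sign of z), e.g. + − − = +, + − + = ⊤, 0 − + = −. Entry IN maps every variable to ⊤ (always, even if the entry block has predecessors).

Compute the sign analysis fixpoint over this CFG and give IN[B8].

Per-block solution:
  B0: | IN=(all ⊤) | OUT=(all ⊤)
  B1: | IN=(all ⊤) | OUT=(all ⊤)
  B2: | IN=(all ⊤) | OUT=(all ⊤)
  B3: | IN=(all ⊤) | OUT=(all ⊤)
  B4: | IN=(all ⊤) | OUT={f:+; rest ⊤}
  B5: | IN={f:+; rest ⊤} | OUT={c:+, f:+; rest ⊤}
  B6: | IN={c:+, f:+; rest ⊤} | OUT={b:+, c:+, f:+; rest ⊤}
  B7: | IN={b:+, c:+, f:+; rest ⊤} | OUT={b:+, c:+, f:+; rest ⊤}
  B8: | IN={b:+, c:+, f:+; rest ⊤} | OUT={b:+, c:-, f:+; rest ⊤}

Merge at B8: IN[B8] = OUT[B7] = {a: ⊤, b: +, c: +, d: ⊤, e: ⊤, f: +}

Answer: {a: ⊤, b: +, c: +, d: ⊤, e: ⊤, f: +}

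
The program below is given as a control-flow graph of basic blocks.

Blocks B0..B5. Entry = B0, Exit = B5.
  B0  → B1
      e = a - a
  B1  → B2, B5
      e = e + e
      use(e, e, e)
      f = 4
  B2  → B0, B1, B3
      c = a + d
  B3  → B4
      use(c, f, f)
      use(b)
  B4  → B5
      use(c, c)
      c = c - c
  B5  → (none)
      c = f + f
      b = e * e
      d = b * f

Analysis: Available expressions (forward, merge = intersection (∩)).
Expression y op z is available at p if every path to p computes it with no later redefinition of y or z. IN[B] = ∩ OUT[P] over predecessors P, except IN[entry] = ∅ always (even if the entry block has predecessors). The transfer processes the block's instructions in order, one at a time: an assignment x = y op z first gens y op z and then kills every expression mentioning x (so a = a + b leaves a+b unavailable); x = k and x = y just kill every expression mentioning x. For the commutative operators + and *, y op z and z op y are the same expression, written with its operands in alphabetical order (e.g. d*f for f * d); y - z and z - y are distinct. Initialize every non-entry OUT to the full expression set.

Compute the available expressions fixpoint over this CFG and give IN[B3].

Fixpoint table:
  B0:  IN={}  OUT={a-a}
  B1:  IN={a-a}  OUT={a-a}
  B2:  IN={a-a}  OUT={a+d, a-a}
  B3:  IN={a+d, a-a}  OUT={a+d, a-a}
  B4:  IN={a+d, a-a}  OUT={a+d, a-a}
  B5:  IN={a-a}  OUT={a-a, b*f, e*e, f+f}

Merge at B3: IN[B3] = OUT[B2] = {a+d, a-a}

Answer: {a+d, a-a}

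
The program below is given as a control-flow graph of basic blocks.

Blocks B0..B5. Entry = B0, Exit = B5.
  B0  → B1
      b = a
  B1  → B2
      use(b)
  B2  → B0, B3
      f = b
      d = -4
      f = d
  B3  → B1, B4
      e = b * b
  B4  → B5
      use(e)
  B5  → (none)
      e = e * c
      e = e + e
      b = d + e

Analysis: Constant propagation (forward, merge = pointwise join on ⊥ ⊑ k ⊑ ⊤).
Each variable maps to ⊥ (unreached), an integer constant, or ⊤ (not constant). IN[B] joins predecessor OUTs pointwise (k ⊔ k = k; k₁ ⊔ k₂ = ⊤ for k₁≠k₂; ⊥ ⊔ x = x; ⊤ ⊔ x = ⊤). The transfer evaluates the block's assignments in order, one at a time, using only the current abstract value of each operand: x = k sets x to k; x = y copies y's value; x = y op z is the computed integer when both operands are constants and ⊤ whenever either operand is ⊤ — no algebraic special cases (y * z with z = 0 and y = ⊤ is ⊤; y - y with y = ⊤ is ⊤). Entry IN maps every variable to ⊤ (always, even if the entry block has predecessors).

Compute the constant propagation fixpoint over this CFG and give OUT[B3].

Answer: {a: ⊤, b: ⊤, c: ⊤, d: -4, e: ⊤, f: -4}

Working:
Per-block solution:
  B0: | IN=(all ⊤) | OUT=(all ⊤)
  B1: | IN=(all ⊤) | OUT=(all ⊤)
  B2: | IN=(all ⊤) | OUT={d:-4, f:-4; rest ⊤}
  B3: | IN={d:-4, f:-4; rest ⊤} | OUT={d:-4, f:-4; rest ⊤}
  B4: | IN={d:-4, f:-4; rest ⊤} | OUT={d:-4, f:-4; rest ⊤}
  B5: | IN={d:-4, f:-4; rest ⊤} | OUT={d:-4, f:-4; rest ⊤}

Merge at B3: IN[B3] = OUT[B2] = {a: ⊤, b: ⊤, c: ⊤, d: -4, e: ⊤, f: -4}
Applying B3's transfer function to that IN value gives OUT[B3] (row B3 above).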